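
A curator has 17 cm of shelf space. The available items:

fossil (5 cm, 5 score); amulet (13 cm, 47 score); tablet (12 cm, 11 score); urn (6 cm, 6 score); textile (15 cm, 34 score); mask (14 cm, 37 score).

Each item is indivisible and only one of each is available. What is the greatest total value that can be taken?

Check high-value combinations within 17 cm:
- amulet: length 13, value 47
- mask: length 14, value 37
- textile: length 15, value 34
Best: 47 score.

47 score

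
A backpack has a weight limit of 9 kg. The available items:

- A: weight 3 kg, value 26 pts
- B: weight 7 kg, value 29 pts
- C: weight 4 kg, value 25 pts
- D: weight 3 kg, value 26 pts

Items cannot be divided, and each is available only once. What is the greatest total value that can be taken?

52 pts

This is a 0/1 knapsack; check combinations near the capacity.
- A+D: weight 3+3=6, value 26+26=52
- A+C: weight 3+4=7, value 26+25=51
- C+D: weight 4+3=7, value 25+26=51
- B: weight 7, value 29
- A: weight 3, value 26
Best: 52 pts.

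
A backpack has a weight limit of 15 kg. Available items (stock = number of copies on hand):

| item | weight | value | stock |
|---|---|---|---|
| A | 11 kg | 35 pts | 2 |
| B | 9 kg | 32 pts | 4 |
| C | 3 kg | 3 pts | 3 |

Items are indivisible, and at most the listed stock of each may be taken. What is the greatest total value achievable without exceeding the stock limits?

38 pts

Best selections within weight 15 and stock limits:
- 1×A + 1×C: weight 14, value 38
- 1×B + 2×C: weight 15, value 38
- 1×A: weight 11, value 35
- 1×B + 1×C: weight 12, value 35
Best: 38 pts.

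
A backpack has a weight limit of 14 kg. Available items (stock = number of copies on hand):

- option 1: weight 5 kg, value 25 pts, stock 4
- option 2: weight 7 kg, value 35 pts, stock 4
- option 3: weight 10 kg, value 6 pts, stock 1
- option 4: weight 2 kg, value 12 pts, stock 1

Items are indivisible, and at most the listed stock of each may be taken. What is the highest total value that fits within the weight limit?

Top feasible selections:
- 1×option 1 + 1×option 2 + 1×option 4: weight 14, value 72
- 2×option 2: weight 14, value 70
Best: 72 pts.

72 pts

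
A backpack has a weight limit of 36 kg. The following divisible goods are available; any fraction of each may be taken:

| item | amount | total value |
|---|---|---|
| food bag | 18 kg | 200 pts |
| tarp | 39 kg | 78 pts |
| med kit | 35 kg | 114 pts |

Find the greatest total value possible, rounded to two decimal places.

Take in order of value per unit:
- food bag (200/18 per unit): all 18 → value 200, running total 200.00
- med kit (114/35 per unit): 18 of 35 → value 18×114/35 = 58.6286, running total 258.63
Total 258.63.

258.63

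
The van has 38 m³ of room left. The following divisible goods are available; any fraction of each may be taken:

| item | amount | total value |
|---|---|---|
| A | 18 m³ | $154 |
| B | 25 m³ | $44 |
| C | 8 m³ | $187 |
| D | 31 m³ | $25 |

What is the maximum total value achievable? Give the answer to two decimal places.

Take in order of value per unit:
- C (187/8 per unit): all 8 → value 187, running total 187.00
- A (154/18 per unit): all 18 → value 154, running total 341.00
- B (44/25 per unit): 12 of 25 → value 12×44/25 = 21.1200, running total 362.12
Total 362.12.

362.12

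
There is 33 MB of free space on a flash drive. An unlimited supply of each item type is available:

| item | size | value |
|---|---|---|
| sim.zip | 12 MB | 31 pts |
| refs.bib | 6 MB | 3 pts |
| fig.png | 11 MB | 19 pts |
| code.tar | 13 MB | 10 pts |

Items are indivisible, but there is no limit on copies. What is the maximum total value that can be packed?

Best value-per-unit is sim.zip at 31/12; filling with it alone gives 2×31 = 62.
Optimal mix: 2×sim.zip + 1×refs.bib → size 30, value 65.

65 pts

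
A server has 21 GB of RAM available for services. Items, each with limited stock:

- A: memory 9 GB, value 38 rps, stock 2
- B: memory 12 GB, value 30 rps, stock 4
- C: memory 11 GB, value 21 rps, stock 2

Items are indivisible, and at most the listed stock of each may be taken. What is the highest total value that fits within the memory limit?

76 rps

Top feasible selections:
- 2×A: memory 18, value 76
- 1×A + 1×B: memory 21, value 68
- 1×A + 1×C: memory 20, value 59
Best: 76 rps.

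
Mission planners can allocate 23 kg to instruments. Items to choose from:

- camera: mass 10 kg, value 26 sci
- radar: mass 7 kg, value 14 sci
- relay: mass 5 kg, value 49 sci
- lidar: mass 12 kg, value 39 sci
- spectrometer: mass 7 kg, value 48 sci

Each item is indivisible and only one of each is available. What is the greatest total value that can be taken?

Check high-value combinations within 23 kg:
- camera+relay+spectrometer: mass 10+5+7=22, value 26+49+48=123
- radar+relay+spectrometer: mass 7+5+7=19, value 14+49+48=111
- relay+spectrometer: mass 5+7=12, value 49+48=97
- camera+radar+relay: mass 10+7+5=22, value 26+14+49=89
- relay+lidar: mass 5+12=17, value 49+39=88
Best: 123 sci.

123 sci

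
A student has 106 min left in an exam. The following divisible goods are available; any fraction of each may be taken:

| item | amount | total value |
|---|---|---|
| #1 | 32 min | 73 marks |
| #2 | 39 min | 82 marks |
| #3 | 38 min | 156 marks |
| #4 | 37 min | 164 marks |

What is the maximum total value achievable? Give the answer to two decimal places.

Take in order of value per unit:
- #4 (164/37 per unit): all 37 → value 164, running total 164.00
- #3 (156/38 per unit): all 38 → value 156, running total 320.00
- #1 (73/32 per unit): 31 of 32 → value 31×73/32 = 70.7188, running total 390.72
Total 390.72.

390.72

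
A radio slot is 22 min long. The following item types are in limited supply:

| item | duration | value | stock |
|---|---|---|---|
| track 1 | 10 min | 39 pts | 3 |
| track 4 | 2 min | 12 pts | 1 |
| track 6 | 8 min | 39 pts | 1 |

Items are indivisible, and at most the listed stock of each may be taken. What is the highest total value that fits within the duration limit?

Best selections within duration 22 and stock limits:
- 1×track 1 + 1×track 4 + 1×track 6: duration 20, value 90
- 2×track 1 + 1×track 4: duration 22, value 90
- 1×track 1 + 1×track 6: duration 18, value 78
Best: 90 pts.

90 pts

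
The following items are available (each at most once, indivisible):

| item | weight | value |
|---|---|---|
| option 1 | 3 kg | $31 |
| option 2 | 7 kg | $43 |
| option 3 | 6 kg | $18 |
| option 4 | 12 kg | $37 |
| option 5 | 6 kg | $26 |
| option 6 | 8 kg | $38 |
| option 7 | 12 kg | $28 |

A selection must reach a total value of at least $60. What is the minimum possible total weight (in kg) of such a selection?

10

Subsets with value ≥ 60, sorted by total weight:
- option 1+option 2: weight 10, value 74
- option 1+option 6: weight 11, value 69
- option 2+option 5: weight 13, value 69
Minimum weight: 10 kg.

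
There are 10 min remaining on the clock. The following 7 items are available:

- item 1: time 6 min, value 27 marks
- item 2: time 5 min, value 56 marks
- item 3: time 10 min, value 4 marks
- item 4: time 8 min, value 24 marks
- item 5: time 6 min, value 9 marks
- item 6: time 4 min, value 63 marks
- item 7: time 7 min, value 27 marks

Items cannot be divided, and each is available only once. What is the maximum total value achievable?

119 marks

Check high-value combinations within 10 min:
- item 2+item 6: time 5+4=9, value 56+63=119
- item 1+item 6: time 6+4=10, value 27+63=90
- item 5+item 6: time 6+4=10, value 9+63=72
Best: 119 marks.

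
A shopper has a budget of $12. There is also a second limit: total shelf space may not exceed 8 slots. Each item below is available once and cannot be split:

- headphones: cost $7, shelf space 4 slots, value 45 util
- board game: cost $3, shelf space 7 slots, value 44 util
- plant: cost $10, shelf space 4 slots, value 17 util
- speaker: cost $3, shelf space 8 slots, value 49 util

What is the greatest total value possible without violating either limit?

Feasible sets respecting both limits:
- speaker: cost 3, shelf space 8, value 49
- headphones: cost 7, shelf space 4, value 45
- board game: cost 3, shelf space 7, value 44
- plant: cost 10, shelf space 4, value 17
Best: 49 util.

49 util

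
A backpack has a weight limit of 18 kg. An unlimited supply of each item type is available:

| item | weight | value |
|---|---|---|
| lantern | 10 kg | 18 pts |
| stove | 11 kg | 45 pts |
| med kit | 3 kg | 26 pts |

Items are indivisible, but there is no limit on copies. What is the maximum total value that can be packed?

156 pts

Best value-per-unit is med kit at 26/3, and filling with it alone uses weight 6×3=18. No mix of the others beats 6×26 = 156.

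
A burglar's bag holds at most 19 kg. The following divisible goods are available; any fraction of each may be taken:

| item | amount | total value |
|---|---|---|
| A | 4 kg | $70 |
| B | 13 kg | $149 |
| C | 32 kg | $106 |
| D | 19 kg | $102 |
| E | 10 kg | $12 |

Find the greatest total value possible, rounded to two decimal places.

229.74

Take in order of value per unit:
- A (70/4 per unit): all 4 → value 70, running total 70.00
- B (149/13 per unit): all 13 → value 149, running total 219.00
- D (102/19 per unit): 2 of 19 → value 2×102/19 = 10.7368, running total 229.74
Total 229.74.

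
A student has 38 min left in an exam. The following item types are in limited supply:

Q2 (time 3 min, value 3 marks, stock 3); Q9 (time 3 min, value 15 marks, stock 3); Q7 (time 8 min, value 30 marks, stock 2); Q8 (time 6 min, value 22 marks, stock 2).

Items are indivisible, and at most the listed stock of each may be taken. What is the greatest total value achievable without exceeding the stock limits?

149 marks

Top feasible selections:
- 3×Q9 + 2×Q7 + 2×Q8: time 37, value 149
- 1×Q2 + 2×Q9 + 2×Q7 + 2×Q8: time 37, value 137
- 2×Q9 + 2×Q7 + 2×Q8: time 34, value 134
Best: 149 marks.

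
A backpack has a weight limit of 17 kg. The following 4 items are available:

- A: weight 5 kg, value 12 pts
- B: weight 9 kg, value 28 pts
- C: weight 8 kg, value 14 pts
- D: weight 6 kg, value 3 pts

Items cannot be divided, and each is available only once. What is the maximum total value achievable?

This is a 0/1 knapsack; check combinations near the capacity.
- B+C: weight 9+8=17, value 28+14=42
- A+B: weight 5+9=14, value 12+28=40
- B+D: weight 9+6=15, value 28+3=31
Best: 42 pts.

42 pts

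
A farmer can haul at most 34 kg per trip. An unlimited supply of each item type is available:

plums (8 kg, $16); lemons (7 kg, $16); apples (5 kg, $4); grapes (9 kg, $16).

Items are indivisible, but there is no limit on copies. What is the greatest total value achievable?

Best value-per-unit is lemons at 16/7; filling with it alone gives 4×16 = 64.
Optimal mix: 1×plums + 3×lemons + 1×apples → weight 34, value 68.

$68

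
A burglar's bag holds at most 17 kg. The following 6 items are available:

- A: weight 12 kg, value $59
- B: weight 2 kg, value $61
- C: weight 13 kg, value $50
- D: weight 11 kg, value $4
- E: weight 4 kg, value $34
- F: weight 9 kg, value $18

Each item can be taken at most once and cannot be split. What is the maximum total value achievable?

Check high-value combinations within 17 kg:
- A+B: weight 12+2=14, value 59+61=120
- B+E+F: weight 2+4+9=15, value 61+34+18=113
- B+C: weight 2+13=15, value 61+50=111
Best: $120.

$120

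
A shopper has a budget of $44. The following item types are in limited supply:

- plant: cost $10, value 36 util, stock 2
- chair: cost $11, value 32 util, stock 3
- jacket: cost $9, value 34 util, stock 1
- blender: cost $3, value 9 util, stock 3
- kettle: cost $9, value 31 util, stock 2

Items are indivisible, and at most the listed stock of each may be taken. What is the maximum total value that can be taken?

155 util

Top feasible selections:
- 2×plant + 1×jacket + 2×blender + 1×kettle: cost 44, value 155
- 2×plant + 2×blender + 2×kettle: cost 44, value 152
- 1×plant + 1×jacket + 2×blender + 2×kettle: cost 43, value 150
Best: 155 util.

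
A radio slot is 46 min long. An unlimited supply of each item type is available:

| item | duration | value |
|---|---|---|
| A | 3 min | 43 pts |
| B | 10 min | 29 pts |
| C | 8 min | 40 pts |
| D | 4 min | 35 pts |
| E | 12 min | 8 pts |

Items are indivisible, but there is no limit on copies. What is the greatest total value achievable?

Best value-per-unit is A at 43/3, and filling with it alone uses duration 15×3=45. No mix of the others beats 15×43 = 645.

645 pts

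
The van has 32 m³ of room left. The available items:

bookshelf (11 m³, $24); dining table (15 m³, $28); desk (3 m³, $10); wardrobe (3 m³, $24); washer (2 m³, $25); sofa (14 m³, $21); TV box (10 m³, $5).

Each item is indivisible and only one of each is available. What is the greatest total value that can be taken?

Check high-value combinations within 32 m³:
- bookshelf+dining table+wardrobe+washer: volume 11+15+3+2=31, value 24+28+24+25=101
- bookshelf+wardrobe+washer+sofa: volume 11+3+2+14=30, value 24+24+25+21=94
- bookshelf+desk+wardrobe+washer+TV box: volume 11+3+3+2+10=29, value 24+10+24+25+5=88
- dining table+desk+wardrobe+washer: volume 15+3+3+2=23, value 28+10+24+25=87
Best: $101.

$101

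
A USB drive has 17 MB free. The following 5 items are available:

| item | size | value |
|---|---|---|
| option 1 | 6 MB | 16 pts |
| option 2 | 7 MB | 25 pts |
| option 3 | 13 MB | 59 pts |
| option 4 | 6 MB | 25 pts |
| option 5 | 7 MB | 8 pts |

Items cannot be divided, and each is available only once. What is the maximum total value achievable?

59 pts

Check high-value combinations within 17 MB:
- option 3: size 13, value 59
- option 2+option 4: size 7+6=13, value 25+25=50
- option 1+option 4: size 6+6=12, value 16+25=41
- option 1+option 2: size 6+7=13, value 16+25=41
- option 4+option 5: size 6+7=13, value 25+8=33
Best: 59 pts.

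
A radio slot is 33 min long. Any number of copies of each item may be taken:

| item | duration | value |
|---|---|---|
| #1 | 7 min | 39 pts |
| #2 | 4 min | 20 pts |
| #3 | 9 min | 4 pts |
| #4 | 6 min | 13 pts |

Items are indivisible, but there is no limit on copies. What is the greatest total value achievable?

177 pts

Best value-per-unit is #1 at 39/7; filling with it alone gives 4×39 = 156.
Optimal mix: 3×#1 + 3×#2 → duration 33, value 177.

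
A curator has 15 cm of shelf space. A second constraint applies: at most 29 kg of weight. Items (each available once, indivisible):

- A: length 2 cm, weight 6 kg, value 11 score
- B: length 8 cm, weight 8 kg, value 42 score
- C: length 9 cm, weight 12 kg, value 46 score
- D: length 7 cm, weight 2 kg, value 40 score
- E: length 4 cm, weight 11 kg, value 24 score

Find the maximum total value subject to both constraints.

82 score

Feasible sets respecting both limits:
- B+D: length 15, weight 10, value 82
- A+C+E: length 15, weight 29, value 81
- A+B+E: length 14, weight 25, value 77
- A+D+E: length 13, weight 19, value 75
Best: 82 score.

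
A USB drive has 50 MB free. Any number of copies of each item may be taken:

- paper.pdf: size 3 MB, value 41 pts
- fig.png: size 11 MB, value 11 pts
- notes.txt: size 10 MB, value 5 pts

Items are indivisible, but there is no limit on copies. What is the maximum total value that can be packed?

Best value-per-unit is paper.pdf at 41/3, and filling with it alone uses size 16×3=48. No mix of the others beats 16×41 = 656.

656 pts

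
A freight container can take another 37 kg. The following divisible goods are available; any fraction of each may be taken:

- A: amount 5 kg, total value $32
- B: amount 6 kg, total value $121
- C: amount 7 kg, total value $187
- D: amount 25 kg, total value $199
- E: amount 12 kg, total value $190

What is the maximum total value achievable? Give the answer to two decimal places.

Take in order of value per unit:
- C (187/7 per unit): all 7 → value 187, running total 187.00
- B (121/6 per unit): all 6 → value 121, running total 308.00
- E (190/12 per unit): all 12 → value 190, running total 498.00
- D (199/25 per unit): 12 of 25 → value 12×199/25 = 95.5200, running total 593.52
Total 593.52.

593.52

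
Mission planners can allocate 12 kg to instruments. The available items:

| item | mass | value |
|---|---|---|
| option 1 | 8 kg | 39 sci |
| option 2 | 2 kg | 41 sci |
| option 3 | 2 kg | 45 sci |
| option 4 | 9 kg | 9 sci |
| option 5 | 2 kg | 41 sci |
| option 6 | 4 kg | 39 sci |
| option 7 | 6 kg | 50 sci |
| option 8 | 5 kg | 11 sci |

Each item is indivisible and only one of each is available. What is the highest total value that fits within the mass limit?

Check high-value combinations within 12 kg:
- option 2+option 3+option 5+option 7: mass 2+2+2+6=12, value 41+45+41+50=177
- option 2+option 3+option 5+option 6: mass 2+2+2+4=10, value 41+45+41+39=166
- option 2+option 3+option 5+option 8: mass 2+2+2+5=11, value 41+45+41+11=138
- option 2+option 3+option 7: mass 2+2+6=10, value 41+45+50=136
- option 3+option 5+option 7: mass 2+2+6=10, value 45+41+50=136
Best: 177 sci.

177 sci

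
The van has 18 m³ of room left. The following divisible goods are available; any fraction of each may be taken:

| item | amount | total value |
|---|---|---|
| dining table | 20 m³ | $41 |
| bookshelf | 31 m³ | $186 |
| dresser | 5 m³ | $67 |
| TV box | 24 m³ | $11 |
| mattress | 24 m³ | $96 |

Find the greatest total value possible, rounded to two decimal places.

145.00

Take in order of value per unit:
- dresser (67/5 per unit): all 5 → value 67, running total 67.00
- bookshelf (186/31 per unit): 13 of 31 → value 13×186/31 = 78.0000, running total 145.00
Total 145.00.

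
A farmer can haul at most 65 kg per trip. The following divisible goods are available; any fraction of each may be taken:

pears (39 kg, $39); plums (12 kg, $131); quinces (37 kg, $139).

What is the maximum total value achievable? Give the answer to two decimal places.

Take in order of value per unit:
- plums (131/12 per unit): all 12 → value 131, running total 131.00
- quinces (139/37 per unit): all 37 → value 139, running total 270.00
- pears (39/39 per unit): 16 of 39 → value 16×39/39 = 16.0000, running total 286.00
Total 286.00.

286.00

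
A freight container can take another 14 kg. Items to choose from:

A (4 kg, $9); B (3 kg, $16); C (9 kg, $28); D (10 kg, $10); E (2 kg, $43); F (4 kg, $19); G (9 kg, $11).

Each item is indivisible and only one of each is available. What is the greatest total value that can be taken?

$87

Check high-value combinations within 14 kg:
- A+B+E+F: weight 4+3+2+4=13, value 9+16+43+19=87
- B+C+E: weight 3+9+2=14, value 16+28+43=87
- B+E+F: weight 3+2+4=9, value 16+43+19=78
Best: $87.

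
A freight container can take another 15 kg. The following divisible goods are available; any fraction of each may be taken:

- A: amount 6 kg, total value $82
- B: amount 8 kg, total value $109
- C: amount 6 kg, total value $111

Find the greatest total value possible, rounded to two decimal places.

Take in order of value per unit:
- C (111/6 per unit): all 6 → value 111, running total 111.00
- A (82/6 per unit): all 6 → value 82, running total 193.00
- B (109/8 per unit): 3 of 8 → value 3×109/8 = 40.8750, running total 233.88
Total 233.88.

233.88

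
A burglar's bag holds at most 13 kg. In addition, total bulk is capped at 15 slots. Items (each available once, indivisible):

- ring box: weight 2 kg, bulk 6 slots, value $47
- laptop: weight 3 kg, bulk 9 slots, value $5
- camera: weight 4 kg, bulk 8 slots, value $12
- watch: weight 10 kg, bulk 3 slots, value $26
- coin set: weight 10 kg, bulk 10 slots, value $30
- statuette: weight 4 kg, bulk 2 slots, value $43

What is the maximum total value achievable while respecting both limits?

Feasible sets respecting both limits:
- ring box+statuette: weight 6, bulk 8, value 90
- ring box+watch: weight 12, bulk 9, value 73
- ring box+camera: weight 6, bulk 14, value 59
Best: $90.

$90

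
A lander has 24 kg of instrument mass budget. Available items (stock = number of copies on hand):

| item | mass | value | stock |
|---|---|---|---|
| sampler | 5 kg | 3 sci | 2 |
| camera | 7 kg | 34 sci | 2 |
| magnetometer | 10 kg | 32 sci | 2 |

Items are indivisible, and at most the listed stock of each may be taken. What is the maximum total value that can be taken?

100 sci

Top feasible selections:
- 2×camera + 1×magnetometer: mass 24, value 100
- 2×sampler + 2×camera: mass 24, value 74
- 1×sampler + 2×camera: mass 19, value 71
- 1×sampler + 1×camera + 1×magnetometer: mass 22, value 69
Best: 100 sci.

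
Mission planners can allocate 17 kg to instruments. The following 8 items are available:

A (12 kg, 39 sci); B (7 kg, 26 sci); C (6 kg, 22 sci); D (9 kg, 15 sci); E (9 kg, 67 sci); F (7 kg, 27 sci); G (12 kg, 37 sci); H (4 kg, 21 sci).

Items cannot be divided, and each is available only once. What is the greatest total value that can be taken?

This is a 0/1 knapsack; check combinations near the capacity.
- E+F: mass 9+7=16, value 67+27=94
- B+E: mass 7+9=16, value 26+67=93
- C+E: mass 6+9=15, value 22+67=89
- E+H: mass 9+4=13, value 67+21=88
- C+F+H: mass 6+7+4=17, value 22+27+21=70
Best: 94 sci.

94 sci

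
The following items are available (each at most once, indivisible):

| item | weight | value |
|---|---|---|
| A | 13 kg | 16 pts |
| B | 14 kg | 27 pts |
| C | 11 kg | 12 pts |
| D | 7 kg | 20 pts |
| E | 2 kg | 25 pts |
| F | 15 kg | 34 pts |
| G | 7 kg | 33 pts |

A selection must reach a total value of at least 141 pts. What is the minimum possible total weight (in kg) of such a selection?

56

Subsets with value ≥ 141, sorted by total weight:
- B+C+D+E+F+G: weight 56, value 151
- A+B+D+E+F+G: weight 58, value 155
Minimum weight: 56 kg.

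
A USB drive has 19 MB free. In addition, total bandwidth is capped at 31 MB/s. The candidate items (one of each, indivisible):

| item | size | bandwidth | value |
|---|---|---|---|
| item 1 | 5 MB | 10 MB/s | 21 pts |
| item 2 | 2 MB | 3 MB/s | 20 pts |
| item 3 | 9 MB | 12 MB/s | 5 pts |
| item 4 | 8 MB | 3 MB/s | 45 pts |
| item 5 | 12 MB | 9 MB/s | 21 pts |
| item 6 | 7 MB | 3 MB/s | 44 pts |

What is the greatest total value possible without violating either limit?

109 pts

Feasible sets respecting both limits:
- item 2+item 4+item 6: size 17, bandwidth 9, value 109
- item 4+item 6: size 15, bandwidth 6, value 89
- item 1+item 2+item 4: size 15, bandwidth 16, value 86
Best: 109 pts.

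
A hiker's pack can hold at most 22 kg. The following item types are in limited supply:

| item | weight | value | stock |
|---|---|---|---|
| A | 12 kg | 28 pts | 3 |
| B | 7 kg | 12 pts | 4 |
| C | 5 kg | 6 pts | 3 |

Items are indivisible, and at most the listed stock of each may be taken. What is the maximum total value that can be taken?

40 pts

Best selections within weight 22 and stock limits:
- 1×A + 1×B: weight 19, value 40
- 1×A + 2×C: weight 22, value 40
- 3×B: weight 21, value 36
Best: 40 pts.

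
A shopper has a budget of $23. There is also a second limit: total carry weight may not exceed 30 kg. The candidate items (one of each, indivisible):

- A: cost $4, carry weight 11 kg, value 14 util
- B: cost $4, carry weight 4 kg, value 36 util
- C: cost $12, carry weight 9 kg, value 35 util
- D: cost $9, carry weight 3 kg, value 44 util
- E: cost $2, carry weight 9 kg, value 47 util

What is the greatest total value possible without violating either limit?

141 util

Feasible sets respecting both limits:
- A+B+D+E: cost 19, carry weight 27, value 141
- B+D+E: cost 15, carry weight 16, value 127
- C+D+E: cost 23, carry weight 21, value 126
Best: 141 util.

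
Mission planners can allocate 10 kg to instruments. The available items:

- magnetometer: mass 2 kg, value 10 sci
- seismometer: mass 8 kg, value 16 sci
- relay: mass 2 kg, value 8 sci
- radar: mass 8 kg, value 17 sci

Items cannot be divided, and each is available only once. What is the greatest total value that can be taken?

27 sci

Check high-value combinations within 10 kg:
- magnetometer+radar: mass 2+8=10, value 10+17=27
- magnetometer+seismometer: mass 2+8=10, value 10+16=26
- relay+radar: mass 2+8=10, value 8+17=25
- seismometer+relay: mass 8+2=10, value 16+8=24
- magnetometer+relay: mass 2+2=4, value 10+8=18
Best: 27 sci.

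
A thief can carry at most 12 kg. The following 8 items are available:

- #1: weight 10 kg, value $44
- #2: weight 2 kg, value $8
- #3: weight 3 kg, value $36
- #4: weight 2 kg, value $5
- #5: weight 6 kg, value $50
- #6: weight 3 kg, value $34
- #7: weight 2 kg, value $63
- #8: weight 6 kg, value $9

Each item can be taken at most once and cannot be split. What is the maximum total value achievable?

$149

Check high-value combinations within 12 kg:
- #3+#5+#7: weight 3+6+2=11, value 36+50+63=149
- #5+#6+#7: weight 6+3+2=11, value 50+34+63=147
- #2+#3+#4+#6+#7: weight 2+3+2+3+2=12, value 8+36+5+34+63=146
Best: $149.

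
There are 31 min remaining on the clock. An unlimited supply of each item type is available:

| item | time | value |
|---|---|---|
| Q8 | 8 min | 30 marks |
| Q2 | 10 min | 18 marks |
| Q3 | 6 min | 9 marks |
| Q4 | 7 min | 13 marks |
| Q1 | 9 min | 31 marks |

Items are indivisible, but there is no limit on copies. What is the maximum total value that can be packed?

Best value-per-unit is Q8 at 30/8; filling with it alone gives 3×30 = 90.
Optimal mix: 3×Q8 + 1×Q4 → time 31, value 103.

103 marks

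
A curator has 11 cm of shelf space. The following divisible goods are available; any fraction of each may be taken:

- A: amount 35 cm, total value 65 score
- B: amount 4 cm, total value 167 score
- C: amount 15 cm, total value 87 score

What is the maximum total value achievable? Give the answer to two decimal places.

207.60

Take in order of value per unit:
- B (167/4 per unit): all 4 → value 167, running total 167.00
- C (87/15 per unit): 7 of 15 → value 7×87/15 = 40.6000, running total 207.60
Total 207.60.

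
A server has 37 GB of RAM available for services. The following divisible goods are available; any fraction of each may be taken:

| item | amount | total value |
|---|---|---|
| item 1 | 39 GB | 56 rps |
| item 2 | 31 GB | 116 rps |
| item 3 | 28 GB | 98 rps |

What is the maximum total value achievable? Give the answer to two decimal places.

Take in order of value per unit:
- item 2 (116/31 per unit): all 31 → value 116, running total 116.00
- item 3 (98/28 per unit): 6 of 28 → value 6×98/28 = 21.0000, running total 137.00
Total 137.00.

137.00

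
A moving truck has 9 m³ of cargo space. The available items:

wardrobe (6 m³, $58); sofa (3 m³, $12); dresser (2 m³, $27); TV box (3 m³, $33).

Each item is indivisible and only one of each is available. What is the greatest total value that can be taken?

$91

This is a 0/1 knapsack; check combinations near the capacity.
- wardrobe+TV box: volume 6+3=9, value 58+33=91
- wardrobe+dresser: volume 6+2=8, value 58+27=85
- sofa+dresser+TV box: volume 3+2+3=8, value 12+27+33=72
- wardrobe+sofa: volume 6+3=9, value 58+12=70
- dresser+TV box: volume 2+3=5, value 27+33=60
Best: $91.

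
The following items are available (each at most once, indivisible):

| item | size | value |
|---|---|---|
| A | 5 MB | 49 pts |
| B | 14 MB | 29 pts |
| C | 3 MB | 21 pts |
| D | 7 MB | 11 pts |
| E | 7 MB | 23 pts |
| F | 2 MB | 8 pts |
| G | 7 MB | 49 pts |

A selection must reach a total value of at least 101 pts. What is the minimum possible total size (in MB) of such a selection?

Subsets with value ≥ 101, sorted by total size:
- A+F+G: size 14, value 106
- A+C+G: size 15, value 119
Minimum size: 14 MB.

14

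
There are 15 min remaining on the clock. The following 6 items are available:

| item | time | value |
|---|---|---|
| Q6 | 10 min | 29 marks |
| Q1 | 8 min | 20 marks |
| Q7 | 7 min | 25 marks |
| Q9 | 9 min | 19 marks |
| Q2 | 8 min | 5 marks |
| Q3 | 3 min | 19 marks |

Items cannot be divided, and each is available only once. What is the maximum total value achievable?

48 marks

Check high-value combinations within 15 min:
- Q6+Q3: time 10+3=13, value 29+19=48
- Q1+Q7: time 8+7=15, value 20+25=45
- Q7+Q3: time 7+3=10, value 25+19=44
Best: 48 marks.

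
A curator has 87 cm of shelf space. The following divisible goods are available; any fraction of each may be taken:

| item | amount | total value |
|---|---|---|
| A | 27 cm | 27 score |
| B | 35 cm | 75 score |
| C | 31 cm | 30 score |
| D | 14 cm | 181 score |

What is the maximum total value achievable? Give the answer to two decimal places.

Take in order of value per unit:
- D (181/14 per unit): all 14 → value 181, running total 181.00
- B (75/35 per unit): all 35 → value 75, running total 256.00
- A (27/27 per unit): all 27 → value 27, running total 283.00
- C (30/31 per unit): 11 of 31 → value 11×30/31 = 10.6452, running total 293.65
Total 293.65.

293.65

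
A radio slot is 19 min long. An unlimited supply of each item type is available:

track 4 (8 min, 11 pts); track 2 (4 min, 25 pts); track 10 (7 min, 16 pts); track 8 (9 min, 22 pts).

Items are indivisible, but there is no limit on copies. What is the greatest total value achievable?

Best value-per-unit is track 2 at 25/4, and filling with it alone uses duration 4×4=16. No mix of the others beats 4×25 = 100.

100 pts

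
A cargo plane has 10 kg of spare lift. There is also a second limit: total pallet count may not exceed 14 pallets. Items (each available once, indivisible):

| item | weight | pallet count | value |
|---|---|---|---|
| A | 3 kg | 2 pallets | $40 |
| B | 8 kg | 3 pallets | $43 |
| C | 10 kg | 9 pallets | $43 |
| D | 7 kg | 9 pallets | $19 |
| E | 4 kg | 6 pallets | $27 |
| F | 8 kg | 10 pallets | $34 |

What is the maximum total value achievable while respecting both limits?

$67

Feasible sets respecting both limits:
- A+E: weight 7, pallet count 8, value 67
- A+D: weight 10, pallet count 11, value 59
- B: weight 8, pallet count 3, value 43
Best: $67.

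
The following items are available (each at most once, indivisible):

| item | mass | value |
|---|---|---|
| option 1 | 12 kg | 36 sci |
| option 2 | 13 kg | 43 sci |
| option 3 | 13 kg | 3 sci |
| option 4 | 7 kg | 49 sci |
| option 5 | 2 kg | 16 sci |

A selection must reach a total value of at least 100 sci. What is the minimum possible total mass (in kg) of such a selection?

Subsets with value ≥ 100, sorted by total mass:
- option 1+option 4+option 5: mass 21, value 101
- option 2+option 4+option 5: mass 22, value 108
Minimum mass: 21 kg.

21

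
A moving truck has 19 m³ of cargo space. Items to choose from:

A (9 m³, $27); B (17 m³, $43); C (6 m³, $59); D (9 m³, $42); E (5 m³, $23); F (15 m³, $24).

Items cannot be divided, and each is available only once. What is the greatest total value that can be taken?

Check high-value combinations within 19 m³:
- C+D: volume 6+9=15, value 59+42=101
- A+C: volume 9+6=15, value 27+59=86
- C+E: volume 6+5=11, value 59+23=82
- A+D: volume 9+9=18, value 27+42=69
- D+E: volume 9+5=14, value 42+23=65
Best: $101.

$101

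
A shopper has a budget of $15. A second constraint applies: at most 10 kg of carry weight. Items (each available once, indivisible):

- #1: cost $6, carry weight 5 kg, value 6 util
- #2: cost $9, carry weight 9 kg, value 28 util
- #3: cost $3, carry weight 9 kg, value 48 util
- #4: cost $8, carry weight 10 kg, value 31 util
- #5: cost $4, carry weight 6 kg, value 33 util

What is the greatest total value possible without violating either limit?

Feasible sets respecting both limits:
- #3: cost 3, carry weight 9, value 48
- #5: cost 4, carry weight 6, value 33
- #4: cost 8, carry weight 10, value 31
Best: 48 util.

48 util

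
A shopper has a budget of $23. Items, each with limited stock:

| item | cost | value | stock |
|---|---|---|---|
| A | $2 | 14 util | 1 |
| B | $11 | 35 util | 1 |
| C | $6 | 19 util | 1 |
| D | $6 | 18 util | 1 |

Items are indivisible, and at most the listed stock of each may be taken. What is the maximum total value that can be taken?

72 util

Best selections within cost 23 and stock limits:
- 1×B + 1×C + 1×D: cost 23, value 72
- 1×A + 1×B + 1×C: cost 19, value 68
- 1×A + 1×B + 1×D: cost 19, value 67
- 1×B + 1×C: cost 17, value 54
Best: 72 util.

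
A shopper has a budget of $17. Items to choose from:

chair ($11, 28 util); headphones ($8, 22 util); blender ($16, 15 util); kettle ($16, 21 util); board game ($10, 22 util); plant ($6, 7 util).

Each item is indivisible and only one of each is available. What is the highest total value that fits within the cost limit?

Check high-value combinations within $17:
- chair+plant: cost 11+6=17, value 28+7=35
- headphones+plant: cost 8+6=14, value 22+7=29
- board game+plant: cost 10+6=16, value 22+7=29
- chair: cost 11, value 28
- headphones: cost 8, value 22
Best: 35 util.

35 util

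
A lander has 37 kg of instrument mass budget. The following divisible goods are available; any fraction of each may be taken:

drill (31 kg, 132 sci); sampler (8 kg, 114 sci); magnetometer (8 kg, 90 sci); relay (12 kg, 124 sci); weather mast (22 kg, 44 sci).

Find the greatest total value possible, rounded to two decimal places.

366.32

Take in order of value per unit:
- sampler (114/8 per unit): all 8 → value 114, running total 114.00
- magnetometer (90/8 per unit): all 8 → value 90, running total 204.00
- relay (124/12 per unit): all 12 → value 124, running total 328.00
- drill (132/31 per unit): 9 of 31 → value 9×132/31 = 38.3226, running total 366.32
Total 366.32.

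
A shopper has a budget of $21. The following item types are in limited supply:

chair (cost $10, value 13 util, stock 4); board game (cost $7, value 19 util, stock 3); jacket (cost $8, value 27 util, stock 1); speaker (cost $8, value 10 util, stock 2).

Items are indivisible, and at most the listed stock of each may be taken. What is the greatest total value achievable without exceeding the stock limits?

57 util

Top feasible selections:
- 3×board game: cost 21, value 57
- 1×board game + 1×jacket: cost 15, value 46
- 1×chair + 1×jacket: cost 18, value 40
Best: 57 util.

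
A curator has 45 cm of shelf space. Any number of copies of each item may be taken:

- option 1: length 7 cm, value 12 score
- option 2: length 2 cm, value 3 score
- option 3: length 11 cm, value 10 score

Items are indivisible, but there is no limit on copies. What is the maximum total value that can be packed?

75 score

Best value-per-unit is option 1 at 12/7; filling with it alone gives 6×12 = 72.
Optimal mix: 6×option 1 + 1×option 2 → length 44, value 75.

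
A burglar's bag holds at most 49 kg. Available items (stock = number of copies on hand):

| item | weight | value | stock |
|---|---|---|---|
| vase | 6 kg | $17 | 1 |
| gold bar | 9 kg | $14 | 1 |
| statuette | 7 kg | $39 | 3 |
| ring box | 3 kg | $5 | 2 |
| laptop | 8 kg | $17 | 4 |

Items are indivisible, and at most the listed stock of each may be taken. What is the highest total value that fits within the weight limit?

Best selections within weight 49 and stock limits:
- 1×vase + 3×statuette + 2×ring box + 2×laptop: weight 49, value 178
- 1×vase + 3×statuette + 1×ring box + 2×laptop: weight 46, value 173
Best: $178.

$178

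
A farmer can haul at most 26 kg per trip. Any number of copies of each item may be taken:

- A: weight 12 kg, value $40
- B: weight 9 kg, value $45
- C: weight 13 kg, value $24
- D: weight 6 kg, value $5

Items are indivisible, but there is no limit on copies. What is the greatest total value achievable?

Best value-per-unit is B at 45/9; filling with it alone gives 2×45 = 90.
Optimal mix: 2×B + 1×D → weight 24, value 95.

$95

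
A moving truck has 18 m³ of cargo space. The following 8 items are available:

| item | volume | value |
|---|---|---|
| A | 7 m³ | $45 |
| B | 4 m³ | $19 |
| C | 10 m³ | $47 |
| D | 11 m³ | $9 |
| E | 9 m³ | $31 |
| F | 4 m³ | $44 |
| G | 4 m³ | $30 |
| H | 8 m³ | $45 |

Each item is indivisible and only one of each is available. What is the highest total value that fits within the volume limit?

$121

This is a 0/1 knapsack; check combinations near the capacity.
- C+F+G: volume 10+4+4=18, value 47+44+30=121
- A+F+G: volume 7+4+4=15, value 45+44+30=119
- F+G+H: volume 4+4+8=16, value 44+30+45=119
- B+C+F: volume 4+10+4=18, value 19+47+44=110
- A+B+F: volume 7+4+4=15, value 45+19+44=108
Best: $121.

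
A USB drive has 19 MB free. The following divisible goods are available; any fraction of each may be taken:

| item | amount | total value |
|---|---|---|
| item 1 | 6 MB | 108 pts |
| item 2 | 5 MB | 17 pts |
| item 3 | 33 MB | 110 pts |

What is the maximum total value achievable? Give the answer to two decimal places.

Take in order of value per unit:
- item 1 (108/6 per unit): all 6 → value 108, running total 108.00
- item 2 (17/5 per unit): all 5 → value 17, running total 125.00
- item 3 (110/33 per unit): 8 of 33 → value 8×110/33 = 26.6667, running total 151.67
Total 151.67.

151.67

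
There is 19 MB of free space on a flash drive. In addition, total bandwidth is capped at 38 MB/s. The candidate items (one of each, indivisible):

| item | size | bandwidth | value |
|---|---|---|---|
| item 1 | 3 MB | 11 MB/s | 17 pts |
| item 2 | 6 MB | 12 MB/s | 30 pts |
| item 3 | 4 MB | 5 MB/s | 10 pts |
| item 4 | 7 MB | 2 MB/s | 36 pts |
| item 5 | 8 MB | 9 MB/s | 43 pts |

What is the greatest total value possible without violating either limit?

96 pts

Feasible sets respecting both limits:
- item 1+item 4+item 5: size 18, bandwidth 22, value 96
- item 1+item 2+item 5: size 17, bandwidth 32, value 90
- item 3+item 4+item 5: size 19, bandwidth 16, value 89
Best: 96 pts.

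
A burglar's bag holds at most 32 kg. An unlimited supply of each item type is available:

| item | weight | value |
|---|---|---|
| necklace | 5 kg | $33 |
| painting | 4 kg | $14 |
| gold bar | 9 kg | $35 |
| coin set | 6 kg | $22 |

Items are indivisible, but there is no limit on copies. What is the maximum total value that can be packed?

Best value-per-unit is necklace at 33/5, and filling with it alone uses weight 6×5=30. No mix of the others beats 6×33 = 198.

$198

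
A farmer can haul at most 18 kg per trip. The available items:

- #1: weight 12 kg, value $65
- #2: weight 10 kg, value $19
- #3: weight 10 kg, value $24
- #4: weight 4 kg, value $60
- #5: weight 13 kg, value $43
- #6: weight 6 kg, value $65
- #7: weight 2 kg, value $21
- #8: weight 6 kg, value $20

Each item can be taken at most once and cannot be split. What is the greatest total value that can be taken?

$166

Check high-value combinations within 18 kg:
- #4+#6+#7+#8: weight 4+6+2+6=18, value 60+65+21+20=166
- #4+#6+#7: weight 4+6+2=12, value 60+65+21=146
- #1+#4+#7: weight 12+4+2=18, value 65+60+21=146
Best: $166.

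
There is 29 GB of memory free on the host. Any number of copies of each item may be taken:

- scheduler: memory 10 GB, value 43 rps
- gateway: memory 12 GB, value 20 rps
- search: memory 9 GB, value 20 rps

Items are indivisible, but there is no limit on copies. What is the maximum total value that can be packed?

Best value-per-unit is scheduler at 43/10; filling with it alone gives 2×43 = 86.
Optimal mix: 2×scheduler + 1×search → memory 29, value 106.

106 rps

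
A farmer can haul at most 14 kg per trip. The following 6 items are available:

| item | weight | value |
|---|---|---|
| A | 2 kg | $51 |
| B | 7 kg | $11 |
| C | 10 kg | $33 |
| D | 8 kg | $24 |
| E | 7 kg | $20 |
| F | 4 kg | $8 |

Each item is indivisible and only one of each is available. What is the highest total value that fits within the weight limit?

$84

Check high-value combinations within 14 kg:
- A+C: weight 2+10=12, value 51+33=84
- A+D+F: weight 2+8+4=14, value 51+24+8=83
- A+E+F: weight 2+7+4=13, value 51+20+8=79
Best: $84.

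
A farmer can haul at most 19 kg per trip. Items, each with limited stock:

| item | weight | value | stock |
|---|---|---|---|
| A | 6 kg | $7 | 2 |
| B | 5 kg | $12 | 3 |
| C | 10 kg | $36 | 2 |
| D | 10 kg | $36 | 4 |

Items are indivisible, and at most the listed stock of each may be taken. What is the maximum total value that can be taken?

$48

Best selections within weight 19 and stock limits:
- 1×B + 1×D: weight 15, value 48
- 1×B + 1×C: weight 15, value 48
Best: $48.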